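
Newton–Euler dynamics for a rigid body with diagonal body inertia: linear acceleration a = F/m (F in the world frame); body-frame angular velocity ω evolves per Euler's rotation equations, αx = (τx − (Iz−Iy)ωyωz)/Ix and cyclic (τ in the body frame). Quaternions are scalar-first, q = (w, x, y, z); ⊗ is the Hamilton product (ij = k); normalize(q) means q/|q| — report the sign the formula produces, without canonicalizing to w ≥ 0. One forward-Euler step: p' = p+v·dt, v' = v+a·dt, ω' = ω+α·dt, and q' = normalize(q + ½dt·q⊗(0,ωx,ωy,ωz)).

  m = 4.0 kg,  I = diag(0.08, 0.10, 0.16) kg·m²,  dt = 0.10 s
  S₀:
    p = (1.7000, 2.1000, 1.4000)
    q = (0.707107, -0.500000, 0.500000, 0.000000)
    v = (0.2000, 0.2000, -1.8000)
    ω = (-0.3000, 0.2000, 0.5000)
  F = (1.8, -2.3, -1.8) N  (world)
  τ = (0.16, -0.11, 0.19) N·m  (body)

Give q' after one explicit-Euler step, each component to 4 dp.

q' = (0.6943, -0.4979, 0.5193, 0.0202)

2q̇ = q⊗(0,ω) = (-0.2500000, 0.0378679, 0.3914214, 0.4035535)
updated quaternion q' = (0.6943, -0.4979, 0.5193, 0.0202)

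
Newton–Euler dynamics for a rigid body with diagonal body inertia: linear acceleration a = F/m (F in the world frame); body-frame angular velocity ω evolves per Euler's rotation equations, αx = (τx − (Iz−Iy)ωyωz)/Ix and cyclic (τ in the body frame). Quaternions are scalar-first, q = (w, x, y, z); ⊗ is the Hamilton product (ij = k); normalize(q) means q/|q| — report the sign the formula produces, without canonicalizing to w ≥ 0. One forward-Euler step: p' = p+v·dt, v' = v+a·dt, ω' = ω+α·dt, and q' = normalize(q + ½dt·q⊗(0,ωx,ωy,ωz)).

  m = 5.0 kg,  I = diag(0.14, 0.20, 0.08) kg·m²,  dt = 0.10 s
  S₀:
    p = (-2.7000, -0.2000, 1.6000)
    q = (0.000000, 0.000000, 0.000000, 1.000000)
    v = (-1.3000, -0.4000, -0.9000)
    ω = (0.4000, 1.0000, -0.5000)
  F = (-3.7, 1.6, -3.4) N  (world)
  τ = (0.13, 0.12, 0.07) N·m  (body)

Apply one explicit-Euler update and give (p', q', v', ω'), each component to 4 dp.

p' = (-2.8300, -0.2400, 1.5100)
q' = (0.0250, -0.0499, 0.0200, 0.9982)
v' = (-1.3740, -0.3680, -0.9680)
ω' = (0.4500, 1.0660, -0.4425)

α = I⁻¹(τ − ω×Iω) = (0.5000, 0.6600, 0.5750)
ω + α·dt = (0.4500, 1.0660, -0.4425)
q⊗(0,ω) = (0.5000000, -1.0000000, 0.4000000, 0.0000000)
updated quaternion q' = (0.0250, -0.0499, 0.0200, 0.9982)
p + v·dt = (-2.8300, -0.2400, 1.5100)
v' = v + a·dt = (-1.3740, -0.3680, -0.9680)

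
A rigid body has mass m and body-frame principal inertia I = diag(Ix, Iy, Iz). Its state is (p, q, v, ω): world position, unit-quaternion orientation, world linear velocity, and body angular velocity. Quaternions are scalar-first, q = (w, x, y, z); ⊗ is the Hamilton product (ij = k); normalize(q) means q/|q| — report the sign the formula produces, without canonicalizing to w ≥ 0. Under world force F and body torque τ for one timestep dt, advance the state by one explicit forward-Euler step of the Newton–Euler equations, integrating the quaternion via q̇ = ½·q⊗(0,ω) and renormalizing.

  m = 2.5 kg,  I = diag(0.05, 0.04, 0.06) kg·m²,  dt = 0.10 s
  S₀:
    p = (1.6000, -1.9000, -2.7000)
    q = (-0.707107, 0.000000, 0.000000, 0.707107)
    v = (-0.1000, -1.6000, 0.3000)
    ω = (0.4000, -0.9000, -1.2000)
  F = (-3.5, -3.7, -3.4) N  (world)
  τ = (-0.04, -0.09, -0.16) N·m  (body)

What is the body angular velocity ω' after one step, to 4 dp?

ω' = (0.2768, -1.1370, -1.4727)

α = I⁻¹(τ − ω×Iω) = (-1.2320, -2.3700, -2.7267)
ω + α·dt = (0.2768, -1.1370, -1.4727)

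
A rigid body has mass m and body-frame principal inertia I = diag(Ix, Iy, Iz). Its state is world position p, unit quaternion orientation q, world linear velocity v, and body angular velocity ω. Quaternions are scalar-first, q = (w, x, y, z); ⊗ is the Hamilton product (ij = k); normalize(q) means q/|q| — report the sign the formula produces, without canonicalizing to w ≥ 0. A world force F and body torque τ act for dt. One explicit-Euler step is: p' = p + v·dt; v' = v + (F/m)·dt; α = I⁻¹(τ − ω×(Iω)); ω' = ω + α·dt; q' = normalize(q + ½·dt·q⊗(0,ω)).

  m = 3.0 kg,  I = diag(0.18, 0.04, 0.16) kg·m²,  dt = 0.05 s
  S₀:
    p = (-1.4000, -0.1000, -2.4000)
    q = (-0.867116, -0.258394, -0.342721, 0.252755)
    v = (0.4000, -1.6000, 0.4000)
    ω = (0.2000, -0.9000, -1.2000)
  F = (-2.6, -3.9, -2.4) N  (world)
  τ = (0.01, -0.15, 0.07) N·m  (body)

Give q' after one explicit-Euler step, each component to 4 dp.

q' = (-0.8653, -0.2466, -0.3295, 0.2861)

q⊗(0,ω) = (0.0465359, 0.4653215, 0.5208826, 1.3416380)
updated quaternion q' = (-0.8653, -0.2466, -0.3295, 0.2861)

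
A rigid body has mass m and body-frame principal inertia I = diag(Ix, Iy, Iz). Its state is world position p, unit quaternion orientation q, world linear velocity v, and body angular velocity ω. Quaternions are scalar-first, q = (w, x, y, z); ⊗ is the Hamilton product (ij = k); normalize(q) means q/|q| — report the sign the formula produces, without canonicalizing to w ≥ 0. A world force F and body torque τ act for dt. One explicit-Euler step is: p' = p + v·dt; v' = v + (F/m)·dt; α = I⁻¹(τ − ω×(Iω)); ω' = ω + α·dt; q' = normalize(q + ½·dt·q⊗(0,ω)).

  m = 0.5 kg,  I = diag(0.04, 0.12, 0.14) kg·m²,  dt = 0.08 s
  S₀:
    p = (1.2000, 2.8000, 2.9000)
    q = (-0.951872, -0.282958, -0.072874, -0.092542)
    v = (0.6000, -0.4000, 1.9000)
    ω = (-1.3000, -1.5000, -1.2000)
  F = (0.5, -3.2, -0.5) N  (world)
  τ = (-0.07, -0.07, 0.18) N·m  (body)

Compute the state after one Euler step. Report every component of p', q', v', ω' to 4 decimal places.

(τ − ω×Iω)/I = (-2.6500, 0.7167, 0.1714)
ω + α·dt = (-1.5120, -1.4427, -1.1863)
Hamilton product q⊗(0,ω) = (-0.5882068, 1.1860694, 1.2085630, 1.4719472)
updated quaternion q' = (-0.9712, -0.2345, -0.0244, -0.0335)
p' = p + v·dt = (1.2480, 2.7680, 3.0520)
new velocity v' = (0.6800, -0.9120, 1.8200)

p' = (1.2480, 2.7680, 3.0520)
q' = (-0.9712, -0.2345, -0.0244, -0.0335)
v' = (0.6800, -0.9120, 1.8200)
ω' = (-1.5120, -1.4427, -1.1863)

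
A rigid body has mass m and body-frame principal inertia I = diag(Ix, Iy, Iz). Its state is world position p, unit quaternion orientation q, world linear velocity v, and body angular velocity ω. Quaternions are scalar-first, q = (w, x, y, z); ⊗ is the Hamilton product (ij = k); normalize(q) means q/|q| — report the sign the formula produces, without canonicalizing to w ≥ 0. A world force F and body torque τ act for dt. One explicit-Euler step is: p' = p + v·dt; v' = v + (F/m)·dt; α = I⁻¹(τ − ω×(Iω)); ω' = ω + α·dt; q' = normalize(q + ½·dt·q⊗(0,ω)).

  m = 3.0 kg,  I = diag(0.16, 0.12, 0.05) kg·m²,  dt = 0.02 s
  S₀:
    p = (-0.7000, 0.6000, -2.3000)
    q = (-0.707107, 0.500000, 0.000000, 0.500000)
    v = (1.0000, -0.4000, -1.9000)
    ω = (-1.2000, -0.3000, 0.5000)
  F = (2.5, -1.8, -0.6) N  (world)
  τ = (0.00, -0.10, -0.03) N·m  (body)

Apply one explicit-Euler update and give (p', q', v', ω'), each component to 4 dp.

p' = (-0.6800, 0.5920, -2.3380)
q' = (-0.7035, 0.5099, -0.0064, 0.4949)
v' = (1.0167, -0.4120, -1.9040)
ω' = (-1.2013, -0.3057, 0.4938)

gyro term ω×Iω = (0.0105, -0.0660, -0.0144)
(τ − ω×Iω)/I = (-0.0656, -0.2833, -0.3120)
ω + α·dt = (-1.2013, -0.3057, 0.4938)
Hamilton product q⊗(0,ω) = (0.3500000, 0.9985284, -0.6378679, -0.5035535)
q' = normalize(q + ½dt·q⊗(0,ω)) = (-0.7035, 0.5099, -0.0064, 0.4949)
p' = p + v·dt = (-0.6800, 0.5920, -2.3380)
new velocity v' = (1.0167, -0.4120, -1.9040)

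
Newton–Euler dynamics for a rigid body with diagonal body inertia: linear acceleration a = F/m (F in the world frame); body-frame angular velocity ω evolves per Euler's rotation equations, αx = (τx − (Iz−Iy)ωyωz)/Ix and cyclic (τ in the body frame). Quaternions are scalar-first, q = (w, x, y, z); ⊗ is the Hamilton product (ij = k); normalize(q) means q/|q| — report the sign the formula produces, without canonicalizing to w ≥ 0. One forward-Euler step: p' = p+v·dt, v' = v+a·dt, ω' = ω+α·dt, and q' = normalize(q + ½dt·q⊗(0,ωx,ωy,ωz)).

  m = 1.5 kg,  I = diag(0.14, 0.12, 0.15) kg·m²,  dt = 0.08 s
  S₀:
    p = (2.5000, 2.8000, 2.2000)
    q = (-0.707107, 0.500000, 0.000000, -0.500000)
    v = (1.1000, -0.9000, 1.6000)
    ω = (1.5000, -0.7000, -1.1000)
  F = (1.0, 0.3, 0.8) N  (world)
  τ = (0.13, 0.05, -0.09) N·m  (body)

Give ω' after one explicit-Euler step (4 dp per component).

ω×(Iω) gyroscopic = (0.0231, 0.0165, 0.0210)
α = I⁻¹(τ − ω×Iω) = (0.7636, 0.2792, -0.7400)
ω' = ω + α·dt = (1.5611, -0.6777, -1.1592)

ω' = (1.5611, -0.6777, -1.1592)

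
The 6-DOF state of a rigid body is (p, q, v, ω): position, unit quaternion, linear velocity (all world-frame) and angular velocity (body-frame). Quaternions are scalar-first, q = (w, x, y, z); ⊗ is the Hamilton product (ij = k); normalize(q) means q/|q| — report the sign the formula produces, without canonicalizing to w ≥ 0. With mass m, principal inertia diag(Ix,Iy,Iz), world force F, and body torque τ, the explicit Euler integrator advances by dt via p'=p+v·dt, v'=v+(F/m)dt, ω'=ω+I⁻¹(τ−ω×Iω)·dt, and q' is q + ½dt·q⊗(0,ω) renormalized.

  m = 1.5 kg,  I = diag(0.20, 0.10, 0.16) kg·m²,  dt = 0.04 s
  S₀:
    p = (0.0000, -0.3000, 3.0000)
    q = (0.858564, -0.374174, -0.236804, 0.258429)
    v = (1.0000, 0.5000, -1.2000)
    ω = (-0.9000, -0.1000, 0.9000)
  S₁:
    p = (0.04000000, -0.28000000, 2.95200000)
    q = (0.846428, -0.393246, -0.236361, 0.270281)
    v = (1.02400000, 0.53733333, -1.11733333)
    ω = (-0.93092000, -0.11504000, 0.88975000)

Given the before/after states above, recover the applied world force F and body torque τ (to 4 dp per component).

F = (0.9000, 1.4000, 3.1000)
τ = (-0.1600, -0.0700, -0.0500)

ω₁ − ω₀ = (-0.03092000, -0.01504000, -0.01025000)
τ = I·(Δω/dt) + ω₀×(Iω₀) = (-0.1600, -0.0700, -0.0500)
Δv = v₁−v₀ = (0.02400000, 0.03733333, 0.08266667)
applied force F = (0.9000, 1.4000, 3.1000)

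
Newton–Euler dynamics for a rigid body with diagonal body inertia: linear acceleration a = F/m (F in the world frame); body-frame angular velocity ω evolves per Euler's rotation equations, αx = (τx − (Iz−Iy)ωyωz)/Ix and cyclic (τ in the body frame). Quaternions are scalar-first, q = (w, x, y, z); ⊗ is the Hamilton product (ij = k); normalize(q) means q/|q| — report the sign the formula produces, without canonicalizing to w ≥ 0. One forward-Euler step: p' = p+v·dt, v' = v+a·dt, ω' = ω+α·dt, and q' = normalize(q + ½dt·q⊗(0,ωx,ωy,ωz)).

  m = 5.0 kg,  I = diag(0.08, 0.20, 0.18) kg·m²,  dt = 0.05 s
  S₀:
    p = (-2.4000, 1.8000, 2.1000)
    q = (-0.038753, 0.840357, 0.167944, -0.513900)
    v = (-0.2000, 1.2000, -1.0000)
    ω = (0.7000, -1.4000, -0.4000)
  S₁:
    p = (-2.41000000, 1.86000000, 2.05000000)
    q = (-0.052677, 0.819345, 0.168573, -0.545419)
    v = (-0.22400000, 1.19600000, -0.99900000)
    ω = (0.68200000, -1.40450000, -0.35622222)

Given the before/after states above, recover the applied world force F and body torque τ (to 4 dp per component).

F = (-2.4000, -0.4000, 0.1000)
τ = (-0.0400, 0.0100, 0.0400)

velocity change Δv = (-0.02400000, -0.00400000, 0.00100000)
m·(v₁−v₀)/dt = (-2.4000, -0.4000, 0.1000)
Δω = ω₁−ω₀ = (-0.01800000, -0.00450000, 0.04377778)
I·α + gyro = (-0.0400, 0.0100, 0.0400)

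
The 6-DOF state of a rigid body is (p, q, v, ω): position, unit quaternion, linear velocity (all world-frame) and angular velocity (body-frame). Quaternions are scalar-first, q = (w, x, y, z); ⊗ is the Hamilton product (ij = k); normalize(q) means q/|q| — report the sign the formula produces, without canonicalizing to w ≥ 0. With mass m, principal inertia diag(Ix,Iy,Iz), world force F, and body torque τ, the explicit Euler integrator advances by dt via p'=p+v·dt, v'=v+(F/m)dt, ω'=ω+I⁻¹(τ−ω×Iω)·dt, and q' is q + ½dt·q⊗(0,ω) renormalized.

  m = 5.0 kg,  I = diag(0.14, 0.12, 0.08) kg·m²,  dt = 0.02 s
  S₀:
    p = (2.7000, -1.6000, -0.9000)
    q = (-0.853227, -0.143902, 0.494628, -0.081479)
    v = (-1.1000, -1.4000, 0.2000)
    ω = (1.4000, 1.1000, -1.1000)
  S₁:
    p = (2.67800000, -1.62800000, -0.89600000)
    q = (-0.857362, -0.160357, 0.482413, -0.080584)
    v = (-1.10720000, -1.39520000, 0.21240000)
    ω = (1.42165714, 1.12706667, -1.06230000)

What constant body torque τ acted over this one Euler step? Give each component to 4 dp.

τ = (0.2000, 0.0700, 0.1200)

ω₁ − ω₀ = (0.02165714, 0.02706667, 0.03770000)
τ = I·(Δω/dt) + ω₀×(Iω₀) = (0.2000, 0.0700, 0.1200)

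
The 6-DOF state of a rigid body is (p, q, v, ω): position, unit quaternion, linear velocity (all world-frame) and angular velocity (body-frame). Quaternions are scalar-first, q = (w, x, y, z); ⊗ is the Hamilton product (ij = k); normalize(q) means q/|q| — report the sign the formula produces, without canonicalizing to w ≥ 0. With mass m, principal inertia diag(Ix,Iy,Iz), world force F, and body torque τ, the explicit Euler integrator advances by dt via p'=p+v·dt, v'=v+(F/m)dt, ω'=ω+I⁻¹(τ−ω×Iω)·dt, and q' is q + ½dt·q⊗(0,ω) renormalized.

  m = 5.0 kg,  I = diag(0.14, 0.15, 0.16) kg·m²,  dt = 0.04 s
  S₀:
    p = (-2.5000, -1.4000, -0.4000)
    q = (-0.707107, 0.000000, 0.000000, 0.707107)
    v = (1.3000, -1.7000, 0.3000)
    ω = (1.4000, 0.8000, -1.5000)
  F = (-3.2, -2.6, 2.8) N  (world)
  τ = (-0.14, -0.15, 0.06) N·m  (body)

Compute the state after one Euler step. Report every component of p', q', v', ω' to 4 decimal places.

(τ − ω×Iω)/I = (-0.9143, -1.2800, 0.3050)
new body rate ω' = (1.3634, 0.7488, -1.4878)
2q̇ = q⊗(0,ω) = (1.0606605, -1.5556354, 0.4242642, 1.0606605)
updated quaternion q' = (-0.6852, -0.0311, 0.0085, 0.7276)
new position p' = (-2.4480, -1.4680, -0.3880)
new velocity v' = (1.2744, -1.7208, 0.3224)

p' = (-2.4480, -1.4680, -0.3880)
q' = (-0.6852, -0.0311, 0.0085, 0.7276)
v' = (1.2744, -1.7208, 0.3224)
ω' = (1.3634, 0.7488, -1.4878)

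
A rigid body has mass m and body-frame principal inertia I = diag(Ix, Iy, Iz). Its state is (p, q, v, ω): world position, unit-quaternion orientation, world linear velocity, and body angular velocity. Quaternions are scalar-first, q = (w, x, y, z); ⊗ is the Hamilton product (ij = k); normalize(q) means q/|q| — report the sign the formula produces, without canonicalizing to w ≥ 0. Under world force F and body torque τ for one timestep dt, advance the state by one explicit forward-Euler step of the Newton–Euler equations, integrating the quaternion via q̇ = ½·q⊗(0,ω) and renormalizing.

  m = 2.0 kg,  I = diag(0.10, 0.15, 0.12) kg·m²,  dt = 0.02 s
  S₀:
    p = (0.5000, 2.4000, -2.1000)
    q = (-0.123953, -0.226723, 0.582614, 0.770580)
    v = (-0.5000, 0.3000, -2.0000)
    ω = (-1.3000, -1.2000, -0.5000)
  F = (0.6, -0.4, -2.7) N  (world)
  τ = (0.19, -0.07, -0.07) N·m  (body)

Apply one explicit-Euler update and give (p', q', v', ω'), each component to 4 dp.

p' = p + v·dt = (0.4900, 2.4060, -2.1400)
v' = v + a·dt = (-0.4940, 0.2960, -2.0270)
gyro term ω×Iω = (-0.0180, -0.0130, 0.0780)
(τ − ω×Iω)/I = (2.0800, -0.3800, -1.2333)
new body rate ω' = (-1.2584, -1.2076, -0.5247)
Hamilton product q⊗(0,ω) = (0.7896869, 0.7945279, -0.9663719, 1.0914423)
q + ½dt·q⊗(0,ω), renormalized = (-0.1160, -0.2187, 0.5729, 0.7814)

p' = (0.4900, 2.4060, -2.1400)
q' = (-0.1160, -0.2187, 0.5729, 0.7814)
v' = (-0.4940, 0.2960, -2.0270)
ω' = (-1.2584, -1.2076, -0.5247)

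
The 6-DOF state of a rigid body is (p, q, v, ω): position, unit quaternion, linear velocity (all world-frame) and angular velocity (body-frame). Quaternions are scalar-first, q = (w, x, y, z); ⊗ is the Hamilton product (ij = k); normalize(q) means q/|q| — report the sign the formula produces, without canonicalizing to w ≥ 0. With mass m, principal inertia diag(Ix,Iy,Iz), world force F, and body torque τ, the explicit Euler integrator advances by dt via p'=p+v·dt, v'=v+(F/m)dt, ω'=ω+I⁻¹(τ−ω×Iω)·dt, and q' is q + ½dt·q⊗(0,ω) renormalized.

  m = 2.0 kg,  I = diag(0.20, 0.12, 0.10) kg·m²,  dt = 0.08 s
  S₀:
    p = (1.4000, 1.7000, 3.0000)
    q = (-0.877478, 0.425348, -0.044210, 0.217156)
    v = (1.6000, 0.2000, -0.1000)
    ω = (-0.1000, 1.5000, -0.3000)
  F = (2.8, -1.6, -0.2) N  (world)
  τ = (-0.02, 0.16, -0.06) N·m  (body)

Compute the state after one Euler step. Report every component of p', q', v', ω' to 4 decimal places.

a = (1.4000, -0.8000, -0.1000)
p + v·dt = (1.5280, 1.7160, 2.9920)
v' = v + a·dt = (1.7120, 0.1360, -0.1080)
ω×(Iω) gyroscopic = (0.0090, 0.0030, 0.0120)
(τ − ω×Iω)/I = (-0.1450, 1.3083, -0.7200)
ω + α·dt = (-0.1116, 1.6047, -0.3576)
q⊗(0,ω) = (0.1739966, -0.2247232, -1.2103282, 0.8968444)
q' = normalize(q + ½dt·q⊗(0,ω)) = (-0.8689, 0.4156, -0.0924, 0.2526)

p' = (1.5280, 1.7160, 2.9920)
q' = (-0.8689, 0.4156, -0.0924, 0.2526)
v' = (1.7120, 0.1360, -0.1080)
ω' = (-0.1116, 1.6047, -0.3576)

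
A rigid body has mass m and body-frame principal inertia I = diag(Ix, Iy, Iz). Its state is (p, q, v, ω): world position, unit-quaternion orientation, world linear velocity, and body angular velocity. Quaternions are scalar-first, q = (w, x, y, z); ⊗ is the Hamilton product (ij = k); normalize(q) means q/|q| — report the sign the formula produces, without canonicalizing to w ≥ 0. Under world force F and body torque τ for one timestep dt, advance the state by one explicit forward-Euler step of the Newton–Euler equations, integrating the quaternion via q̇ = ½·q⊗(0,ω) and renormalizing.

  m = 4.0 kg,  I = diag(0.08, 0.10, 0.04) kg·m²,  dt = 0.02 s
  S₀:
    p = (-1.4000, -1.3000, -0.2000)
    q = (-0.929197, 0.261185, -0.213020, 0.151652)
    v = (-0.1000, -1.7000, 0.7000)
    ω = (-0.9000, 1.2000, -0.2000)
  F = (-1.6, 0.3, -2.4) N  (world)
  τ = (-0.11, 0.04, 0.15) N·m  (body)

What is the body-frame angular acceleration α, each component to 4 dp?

ω×(Iω) gyroscopic = (0.0144, 0.0072, -0.0216)
α = I⁻¹(τ − ω×Iω) = (-1.5550, 0.3280, 4.2900)

α = (-1.5550, 0.3280, 4.2900)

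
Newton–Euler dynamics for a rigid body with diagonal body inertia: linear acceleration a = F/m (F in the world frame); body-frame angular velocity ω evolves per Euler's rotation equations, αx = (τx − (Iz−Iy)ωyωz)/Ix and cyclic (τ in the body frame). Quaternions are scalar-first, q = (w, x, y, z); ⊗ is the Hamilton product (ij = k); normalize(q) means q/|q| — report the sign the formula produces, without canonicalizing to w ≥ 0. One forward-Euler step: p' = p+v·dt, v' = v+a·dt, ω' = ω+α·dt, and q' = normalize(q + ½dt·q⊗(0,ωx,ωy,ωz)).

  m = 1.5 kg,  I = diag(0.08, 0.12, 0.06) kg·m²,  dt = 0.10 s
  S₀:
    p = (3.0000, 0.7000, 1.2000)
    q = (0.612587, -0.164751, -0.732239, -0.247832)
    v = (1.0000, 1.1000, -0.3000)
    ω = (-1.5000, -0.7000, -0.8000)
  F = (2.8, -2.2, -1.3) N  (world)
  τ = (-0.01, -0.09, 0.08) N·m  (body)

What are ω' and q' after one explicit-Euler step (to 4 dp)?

ω' = (-1.4705, -0.7950, -0.7367)
q' = (0.5623, -0.1893, -0.7386, -0.3201)

(τ − ω×Iω)/I = (0.2950, -0.9500, 0.6333)
ω + α·dt = (-1.4705, -0.7950, -0.7367)
Hamilton product q⊗(0,ω) = (-0.9579594, -0.5065717, -0.1888637, -1.4731024)
q' = normalize(q + ½dt·q⊗(0,ω)) = (0.5623, -0.1893, -0.7386, -0.3201)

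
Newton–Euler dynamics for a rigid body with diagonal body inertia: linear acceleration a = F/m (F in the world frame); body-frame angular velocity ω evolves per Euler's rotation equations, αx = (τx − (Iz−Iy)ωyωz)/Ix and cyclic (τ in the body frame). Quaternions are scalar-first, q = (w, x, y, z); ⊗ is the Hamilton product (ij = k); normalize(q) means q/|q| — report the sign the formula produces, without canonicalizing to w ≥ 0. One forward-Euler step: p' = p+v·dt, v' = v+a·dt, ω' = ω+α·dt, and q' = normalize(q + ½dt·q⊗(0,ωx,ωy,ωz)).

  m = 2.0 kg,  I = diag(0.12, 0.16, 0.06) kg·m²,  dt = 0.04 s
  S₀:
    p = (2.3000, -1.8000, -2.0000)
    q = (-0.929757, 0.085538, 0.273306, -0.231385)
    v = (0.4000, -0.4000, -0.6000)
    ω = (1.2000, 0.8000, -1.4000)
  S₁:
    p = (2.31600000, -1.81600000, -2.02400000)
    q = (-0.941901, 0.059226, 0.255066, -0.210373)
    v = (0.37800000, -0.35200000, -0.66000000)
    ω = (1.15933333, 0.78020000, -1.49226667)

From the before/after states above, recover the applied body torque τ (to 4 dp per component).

τ = (-0.0100, -0.1800, -0.1000)

ω₁ − ω₀ = (-0.04066667, -0.01980000, -0.09226667)
I·α + gyro = (-0.0100, -0.1800, -0.1000)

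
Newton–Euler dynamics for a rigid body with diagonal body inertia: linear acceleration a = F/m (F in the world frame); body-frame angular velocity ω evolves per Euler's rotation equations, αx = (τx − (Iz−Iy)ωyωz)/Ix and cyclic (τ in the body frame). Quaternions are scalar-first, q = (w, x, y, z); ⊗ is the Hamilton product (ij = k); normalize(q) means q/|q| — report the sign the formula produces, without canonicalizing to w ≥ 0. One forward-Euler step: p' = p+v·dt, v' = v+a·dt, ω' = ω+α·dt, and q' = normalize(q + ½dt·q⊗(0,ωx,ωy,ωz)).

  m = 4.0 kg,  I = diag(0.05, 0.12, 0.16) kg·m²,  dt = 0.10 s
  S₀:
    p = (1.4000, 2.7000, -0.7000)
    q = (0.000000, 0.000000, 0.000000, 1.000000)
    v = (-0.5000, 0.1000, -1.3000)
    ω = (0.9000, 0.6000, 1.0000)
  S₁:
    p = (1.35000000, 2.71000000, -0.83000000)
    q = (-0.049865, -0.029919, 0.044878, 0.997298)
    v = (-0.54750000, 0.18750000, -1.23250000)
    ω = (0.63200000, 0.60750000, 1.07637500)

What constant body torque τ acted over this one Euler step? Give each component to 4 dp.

τ = (-0.1100, -0.0900, 0.1600)

rate change Δω = (-0.26800000, 0.00750000, 0.07637500)
precession coupling = (0.0240, -0.0990, 0.0378)
I·α + gyro = (-0.1100, -0.0900, 0.1600)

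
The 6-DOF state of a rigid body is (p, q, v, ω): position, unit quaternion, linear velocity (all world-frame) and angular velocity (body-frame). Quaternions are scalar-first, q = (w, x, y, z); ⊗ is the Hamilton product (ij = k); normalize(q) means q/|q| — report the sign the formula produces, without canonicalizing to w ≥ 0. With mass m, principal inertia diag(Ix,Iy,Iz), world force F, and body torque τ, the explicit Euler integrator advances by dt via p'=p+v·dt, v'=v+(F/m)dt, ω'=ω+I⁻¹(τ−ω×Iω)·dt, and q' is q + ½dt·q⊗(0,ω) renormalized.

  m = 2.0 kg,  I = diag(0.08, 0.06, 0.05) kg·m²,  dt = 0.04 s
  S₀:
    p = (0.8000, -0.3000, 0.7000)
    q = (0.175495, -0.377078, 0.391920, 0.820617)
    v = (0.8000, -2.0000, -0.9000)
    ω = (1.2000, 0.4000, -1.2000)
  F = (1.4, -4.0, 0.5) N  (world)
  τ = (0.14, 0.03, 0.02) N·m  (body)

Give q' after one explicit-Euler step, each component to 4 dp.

Hamilton product q⊗(0,ω) = (1.2804660, -0.5879568, 0.6024448, -0.8317292)
updated quaternion q' = (0.2010, -0.3886, 0.4037, 0.8035)

q' = (0.2010, -0.3886, 0.4037, 0.8035)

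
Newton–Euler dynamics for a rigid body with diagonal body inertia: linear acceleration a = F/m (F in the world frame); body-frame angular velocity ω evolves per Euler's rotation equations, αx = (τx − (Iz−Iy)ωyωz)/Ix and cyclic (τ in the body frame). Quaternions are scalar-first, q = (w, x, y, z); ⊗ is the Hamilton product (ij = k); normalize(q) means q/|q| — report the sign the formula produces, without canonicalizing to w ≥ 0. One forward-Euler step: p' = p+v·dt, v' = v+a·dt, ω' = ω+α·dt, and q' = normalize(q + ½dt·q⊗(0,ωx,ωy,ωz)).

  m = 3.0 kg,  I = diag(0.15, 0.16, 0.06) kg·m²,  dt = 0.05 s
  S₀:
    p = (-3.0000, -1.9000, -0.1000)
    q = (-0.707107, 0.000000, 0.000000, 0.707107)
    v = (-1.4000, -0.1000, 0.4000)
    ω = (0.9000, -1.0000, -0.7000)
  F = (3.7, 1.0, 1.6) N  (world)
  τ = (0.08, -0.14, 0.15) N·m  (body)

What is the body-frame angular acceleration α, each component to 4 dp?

α = (1.0000, -0.5206, 2.6500)

precession coupling ω×(Iω) = (-0.0700, -0.0567, -0.0090)
(τ − ω×Iω)/I = (1.0000, -0.5206, 2.6500)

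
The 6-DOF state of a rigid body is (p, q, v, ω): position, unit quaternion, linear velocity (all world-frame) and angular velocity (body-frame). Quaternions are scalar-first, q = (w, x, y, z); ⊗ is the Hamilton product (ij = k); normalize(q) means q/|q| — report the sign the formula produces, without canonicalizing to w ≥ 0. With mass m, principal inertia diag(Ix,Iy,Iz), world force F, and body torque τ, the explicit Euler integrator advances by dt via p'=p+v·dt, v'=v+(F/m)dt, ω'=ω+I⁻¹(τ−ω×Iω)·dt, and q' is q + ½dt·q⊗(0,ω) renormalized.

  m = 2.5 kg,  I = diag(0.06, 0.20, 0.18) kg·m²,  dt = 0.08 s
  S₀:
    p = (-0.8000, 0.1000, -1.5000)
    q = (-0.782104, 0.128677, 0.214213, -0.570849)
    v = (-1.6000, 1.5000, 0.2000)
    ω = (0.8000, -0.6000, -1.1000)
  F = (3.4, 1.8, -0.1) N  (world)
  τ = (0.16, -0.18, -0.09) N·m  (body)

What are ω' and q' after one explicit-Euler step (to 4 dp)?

ω' = (1.0309, -0.7142, -1.1101)
q' = (-0.8048, 0.0804, 0.2200, -0.5454)

ω×(Iω) gyroscopic = (-0.0132, 0.1056, -0.0672)
(τ − ω×Iω)/I = (2.8867, -1.4280, -0.1267)
new body rate ω' = (1.0309, -0.7142, -1.1101)
2q̇ = q⊗(0,ω) = (-0.6023477, -1.2038269, 0.1541279, 0.6117378)
updated quaternion q' = (-0.8048, 0.0804, 0.2200, -0.5454)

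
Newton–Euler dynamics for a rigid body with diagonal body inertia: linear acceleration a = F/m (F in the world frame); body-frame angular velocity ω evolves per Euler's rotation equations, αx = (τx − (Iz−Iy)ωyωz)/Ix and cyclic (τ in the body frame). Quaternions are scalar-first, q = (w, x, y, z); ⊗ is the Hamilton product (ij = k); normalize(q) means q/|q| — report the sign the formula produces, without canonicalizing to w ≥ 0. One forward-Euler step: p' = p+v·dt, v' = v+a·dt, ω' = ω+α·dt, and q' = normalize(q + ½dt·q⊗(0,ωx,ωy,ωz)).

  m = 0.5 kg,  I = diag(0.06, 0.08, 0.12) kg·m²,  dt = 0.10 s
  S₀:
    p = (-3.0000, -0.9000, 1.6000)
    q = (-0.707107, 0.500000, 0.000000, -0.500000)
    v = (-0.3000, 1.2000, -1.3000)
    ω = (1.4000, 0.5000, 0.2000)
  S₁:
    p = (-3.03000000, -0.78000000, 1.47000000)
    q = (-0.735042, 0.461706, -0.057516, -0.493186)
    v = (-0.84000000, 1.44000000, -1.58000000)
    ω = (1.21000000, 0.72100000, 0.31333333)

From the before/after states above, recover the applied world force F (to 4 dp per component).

v₁ − v₀ = (-0.54000000, 0.24000000, -0.28000000)
applied force F = (-2.7000, 1.2000, -1.4000)

F = (-2.7000, 1.2000, -1.4000)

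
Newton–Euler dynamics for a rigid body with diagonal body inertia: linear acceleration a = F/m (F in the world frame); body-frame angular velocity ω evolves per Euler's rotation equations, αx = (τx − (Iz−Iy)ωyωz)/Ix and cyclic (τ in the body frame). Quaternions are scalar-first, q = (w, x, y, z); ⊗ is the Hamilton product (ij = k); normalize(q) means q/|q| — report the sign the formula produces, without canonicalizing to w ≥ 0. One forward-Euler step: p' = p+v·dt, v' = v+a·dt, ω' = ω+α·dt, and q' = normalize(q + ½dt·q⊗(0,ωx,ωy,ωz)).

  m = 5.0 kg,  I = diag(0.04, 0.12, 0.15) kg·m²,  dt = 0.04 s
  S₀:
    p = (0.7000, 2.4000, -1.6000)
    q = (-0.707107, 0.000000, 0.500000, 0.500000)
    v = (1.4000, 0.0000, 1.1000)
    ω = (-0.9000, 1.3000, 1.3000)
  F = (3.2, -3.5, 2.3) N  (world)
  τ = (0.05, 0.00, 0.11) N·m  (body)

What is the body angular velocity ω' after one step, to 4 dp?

angular accel α = (-0.0175, -1.0725, 1.3573)
ω' = ω + α·dt = (-0.9007, 1.2571, 1.3543)

ω' = (-0.9007, 1.2571, 1.3543)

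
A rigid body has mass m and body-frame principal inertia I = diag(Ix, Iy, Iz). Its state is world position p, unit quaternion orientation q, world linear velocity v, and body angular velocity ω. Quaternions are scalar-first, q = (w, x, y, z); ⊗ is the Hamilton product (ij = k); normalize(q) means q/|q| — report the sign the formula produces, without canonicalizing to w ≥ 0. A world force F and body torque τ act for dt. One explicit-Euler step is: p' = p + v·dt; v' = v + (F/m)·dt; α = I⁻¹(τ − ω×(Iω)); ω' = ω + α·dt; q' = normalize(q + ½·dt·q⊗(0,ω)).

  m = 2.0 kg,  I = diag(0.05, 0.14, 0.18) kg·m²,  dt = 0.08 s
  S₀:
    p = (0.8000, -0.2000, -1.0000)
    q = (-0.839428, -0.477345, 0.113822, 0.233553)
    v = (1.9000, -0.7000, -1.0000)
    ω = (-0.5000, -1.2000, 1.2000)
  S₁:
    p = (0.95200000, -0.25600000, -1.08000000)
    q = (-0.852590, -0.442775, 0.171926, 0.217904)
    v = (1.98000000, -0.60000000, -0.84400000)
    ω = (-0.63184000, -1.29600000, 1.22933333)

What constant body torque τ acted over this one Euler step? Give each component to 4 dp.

rate change Δω = (-0.13184000, -0.09600000, 0.02933333)
ω₀×(Iω₀) = (-0.0576, 0.0780, 0.0540)
applied torque τ = (-0.1400, -0.0900, 0.1200)

τ = (-0.1400, -0.0900, 0.1200)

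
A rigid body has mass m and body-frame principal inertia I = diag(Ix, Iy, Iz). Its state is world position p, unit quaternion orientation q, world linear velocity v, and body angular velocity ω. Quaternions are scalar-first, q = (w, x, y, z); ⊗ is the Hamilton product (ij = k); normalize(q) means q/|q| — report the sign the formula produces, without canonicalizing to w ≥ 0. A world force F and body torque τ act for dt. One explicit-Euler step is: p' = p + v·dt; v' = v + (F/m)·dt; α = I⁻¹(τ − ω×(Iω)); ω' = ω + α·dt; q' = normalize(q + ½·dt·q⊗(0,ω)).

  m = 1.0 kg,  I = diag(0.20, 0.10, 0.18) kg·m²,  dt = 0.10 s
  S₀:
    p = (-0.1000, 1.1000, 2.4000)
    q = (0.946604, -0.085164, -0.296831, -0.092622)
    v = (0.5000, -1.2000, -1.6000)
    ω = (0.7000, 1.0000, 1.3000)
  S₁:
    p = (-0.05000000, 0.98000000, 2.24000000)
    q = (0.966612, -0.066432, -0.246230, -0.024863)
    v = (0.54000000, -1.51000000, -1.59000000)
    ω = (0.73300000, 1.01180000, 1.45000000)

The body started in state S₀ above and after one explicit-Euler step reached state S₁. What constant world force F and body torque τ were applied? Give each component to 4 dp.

F = (0.4000, -3.1000, 0.1000)
τ = (0.1700, 0.0300, 0.2000)

v₁ − v₀ = (0.04000000, -0.31000000, 0.01000000)
m·(v₁−v₀)/dt = (0.4000, -3.1000, 0.1000)
Δω = ω₁−ω₀ = (0.03300000, 0.01180000, 0.15000000)
I·α + gyro = (0.1700, 0.0300, 0.2000)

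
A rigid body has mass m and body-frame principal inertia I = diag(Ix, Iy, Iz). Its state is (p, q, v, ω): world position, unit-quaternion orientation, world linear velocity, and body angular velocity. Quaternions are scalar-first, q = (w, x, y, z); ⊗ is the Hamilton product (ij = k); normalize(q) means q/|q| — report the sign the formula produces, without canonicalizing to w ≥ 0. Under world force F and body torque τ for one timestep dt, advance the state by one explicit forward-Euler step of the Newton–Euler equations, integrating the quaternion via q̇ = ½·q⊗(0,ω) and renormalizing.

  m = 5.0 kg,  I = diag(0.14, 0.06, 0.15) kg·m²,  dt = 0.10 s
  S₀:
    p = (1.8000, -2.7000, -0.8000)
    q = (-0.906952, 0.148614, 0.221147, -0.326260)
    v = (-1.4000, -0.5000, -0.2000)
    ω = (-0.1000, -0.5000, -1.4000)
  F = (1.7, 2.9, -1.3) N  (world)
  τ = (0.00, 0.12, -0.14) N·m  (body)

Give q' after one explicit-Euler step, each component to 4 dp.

q' = (-0.9210, 0.1292, 0.2551, -0.2646)

q⊗(0,ω) = (-0.3313291, -0.3820406, 0.6941616, 1.2175405)
q' = normalize(q + ½dt·q⊗(0,ω)) = (-0.9210, 0.1292, 0.2551, -0.2646)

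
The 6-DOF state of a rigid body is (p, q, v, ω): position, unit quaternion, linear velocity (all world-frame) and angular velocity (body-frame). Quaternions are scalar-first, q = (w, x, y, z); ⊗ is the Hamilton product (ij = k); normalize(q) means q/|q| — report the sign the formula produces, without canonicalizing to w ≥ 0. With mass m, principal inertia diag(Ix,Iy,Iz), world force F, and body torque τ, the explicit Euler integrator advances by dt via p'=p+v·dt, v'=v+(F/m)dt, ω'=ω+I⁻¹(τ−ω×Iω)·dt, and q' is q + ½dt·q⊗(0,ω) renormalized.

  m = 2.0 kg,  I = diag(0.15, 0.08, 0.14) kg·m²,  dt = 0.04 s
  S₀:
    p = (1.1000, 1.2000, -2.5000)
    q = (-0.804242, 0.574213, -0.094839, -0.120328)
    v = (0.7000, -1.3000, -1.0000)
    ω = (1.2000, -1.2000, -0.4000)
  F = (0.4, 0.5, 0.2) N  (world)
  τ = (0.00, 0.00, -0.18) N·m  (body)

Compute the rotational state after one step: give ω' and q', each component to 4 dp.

ω' = (1.1923, -1.1976, -0.4802)
q' = (-0.8208, 0.5524, -0.0738, -0.1253)

α = I⁻¹(τ − ω×Iω) = (-0.1920, 0.0600, -2.0057)
ω + α·dt = (1.1923, -1.1976, -0.4802)
Hamilton product q⊗(0,ω) = (-0.8509936, -1.0715484, 1.0503820, -0.2535520)
q + ½dt·q⊗(0,ω), renormalized = (-0.8208, 0.5524, -0.0738, -0.1253)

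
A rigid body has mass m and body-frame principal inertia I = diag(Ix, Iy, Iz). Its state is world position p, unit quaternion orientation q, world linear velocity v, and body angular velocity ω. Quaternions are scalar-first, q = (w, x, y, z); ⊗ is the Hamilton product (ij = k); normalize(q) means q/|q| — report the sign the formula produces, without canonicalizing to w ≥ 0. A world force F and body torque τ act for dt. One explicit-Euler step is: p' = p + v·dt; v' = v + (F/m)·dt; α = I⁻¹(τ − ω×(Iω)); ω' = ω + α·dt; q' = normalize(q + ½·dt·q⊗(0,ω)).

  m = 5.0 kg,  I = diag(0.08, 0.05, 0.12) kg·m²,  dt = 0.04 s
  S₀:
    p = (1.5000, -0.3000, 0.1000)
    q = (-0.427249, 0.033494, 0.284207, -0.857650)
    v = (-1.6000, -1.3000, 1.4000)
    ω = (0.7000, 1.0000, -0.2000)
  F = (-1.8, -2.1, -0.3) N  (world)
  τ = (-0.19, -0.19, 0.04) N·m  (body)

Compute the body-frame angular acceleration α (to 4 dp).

α = (-2.2000, -3.9120, 0.5083)

precession coupling ω×(Iω) = (-0.0140, 0.0056, -0.0210)
α = I⁻¹(τ − ω×Iω) = (-2.2000, -3.9120, 0.5083)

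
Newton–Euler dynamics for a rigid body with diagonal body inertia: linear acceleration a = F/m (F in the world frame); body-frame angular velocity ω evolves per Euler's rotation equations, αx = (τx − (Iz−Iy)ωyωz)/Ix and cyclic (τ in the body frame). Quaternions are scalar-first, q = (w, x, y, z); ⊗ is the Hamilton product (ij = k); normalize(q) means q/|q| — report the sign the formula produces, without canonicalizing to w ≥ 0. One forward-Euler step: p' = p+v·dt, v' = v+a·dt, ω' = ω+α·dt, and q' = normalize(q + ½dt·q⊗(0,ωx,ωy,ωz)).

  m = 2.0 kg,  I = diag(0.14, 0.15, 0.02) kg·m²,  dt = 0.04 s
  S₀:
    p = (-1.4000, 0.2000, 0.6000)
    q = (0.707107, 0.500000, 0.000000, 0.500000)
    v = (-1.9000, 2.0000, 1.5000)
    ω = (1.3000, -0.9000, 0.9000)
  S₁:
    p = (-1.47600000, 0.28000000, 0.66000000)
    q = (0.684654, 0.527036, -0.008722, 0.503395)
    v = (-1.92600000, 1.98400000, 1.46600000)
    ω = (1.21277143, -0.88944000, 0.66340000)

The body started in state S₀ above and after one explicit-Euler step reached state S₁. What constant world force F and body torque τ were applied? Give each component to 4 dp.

F = (-1.3000, -0.8000, -1.7000)
τ = (-0.2000, 0.1800, -0.1300)

rate change Δω = (-0.08722857, 0.01056000, -0.23660000)
applied torque τ = (-0.2000, 0.1800, -0.1300)
velocity change Δv = (-0.02600000, -0.01600000, -0.03400000)
F = m·Δv/dt = (-1.3000, -0.8000, -1.7000)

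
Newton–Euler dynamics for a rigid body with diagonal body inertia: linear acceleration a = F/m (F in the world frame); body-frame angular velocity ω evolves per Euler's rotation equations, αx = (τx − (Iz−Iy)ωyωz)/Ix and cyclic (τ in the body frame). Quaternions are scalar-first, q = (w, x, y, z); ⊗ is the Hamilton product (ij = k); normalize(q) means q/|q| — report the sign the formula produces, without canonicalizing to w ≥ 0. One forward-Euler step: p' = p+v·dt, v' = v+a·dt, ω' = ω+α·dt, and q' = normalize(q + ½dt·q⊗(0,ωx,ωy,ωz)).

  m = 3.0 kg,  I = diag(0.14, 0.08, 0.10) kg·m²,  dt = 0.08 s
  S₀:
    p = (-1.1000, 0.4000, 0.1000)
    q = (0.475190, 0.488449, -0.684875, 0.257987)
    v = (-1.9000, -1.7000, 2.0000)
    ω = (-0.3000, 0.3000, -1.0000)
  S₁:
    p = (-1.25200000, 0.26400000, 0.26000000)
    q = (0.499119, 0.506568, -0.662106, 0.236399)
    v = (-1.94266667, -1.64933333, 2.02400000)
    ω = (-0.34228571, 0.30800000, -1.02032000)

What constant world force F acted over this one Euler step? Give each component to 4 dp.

F = (-1.6000, 1.9000, 0.9000)

Δv = v₁−v₀ = (-0.04266667, 0.05066667, 0.02400000)
m·(v₁−v₀)/dt = (-1.6000, 1.9000, 0.9000)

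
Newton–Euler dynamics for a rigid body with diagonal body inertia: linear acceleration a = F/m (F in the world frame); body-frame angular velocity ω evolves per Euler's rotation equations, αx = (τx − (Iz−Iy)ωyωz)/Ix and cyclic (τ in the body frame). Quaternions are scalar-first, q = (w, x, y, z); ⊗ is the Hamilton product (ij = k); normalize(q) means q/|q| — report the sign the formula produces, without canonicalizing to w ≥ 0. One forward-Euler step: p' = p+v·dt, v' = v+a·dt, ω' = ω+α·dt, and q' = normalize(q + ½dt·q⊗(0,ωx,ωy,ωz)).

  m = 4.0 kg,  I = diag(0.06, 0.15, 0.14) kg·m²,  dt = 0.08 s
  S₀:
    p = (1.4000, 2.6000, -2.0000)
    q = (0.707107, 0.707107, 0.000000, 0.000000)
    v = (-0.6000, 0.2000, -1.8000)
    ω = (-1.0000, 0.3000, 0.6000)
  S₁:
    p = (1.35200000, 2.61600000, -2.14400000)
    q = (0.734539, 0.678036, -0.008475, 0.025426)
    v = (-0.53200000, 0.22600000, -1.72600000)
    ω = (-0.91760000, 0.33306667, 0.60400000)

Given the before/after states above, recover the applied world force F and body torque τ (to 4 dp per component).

F = (3.4000, 1.3000, 3.7000)
τ = (0.0600, 0.1100, -0.0200)

Δv = v₁−v₀ = (0.06800000, 0.02600000, 0.07400000)
applied force F = (3.4000, 1.3000, 3.7000)
ω₁ − ω₀ = (0.08240000, 0.03306667, 0.00400000)
precession coupling = (-0.0018, 0.0480, -0.0270)
τ = I·(Δω/dt) + ω₀×(Iω₀) = (0.0600, 0.1100, -0.0200)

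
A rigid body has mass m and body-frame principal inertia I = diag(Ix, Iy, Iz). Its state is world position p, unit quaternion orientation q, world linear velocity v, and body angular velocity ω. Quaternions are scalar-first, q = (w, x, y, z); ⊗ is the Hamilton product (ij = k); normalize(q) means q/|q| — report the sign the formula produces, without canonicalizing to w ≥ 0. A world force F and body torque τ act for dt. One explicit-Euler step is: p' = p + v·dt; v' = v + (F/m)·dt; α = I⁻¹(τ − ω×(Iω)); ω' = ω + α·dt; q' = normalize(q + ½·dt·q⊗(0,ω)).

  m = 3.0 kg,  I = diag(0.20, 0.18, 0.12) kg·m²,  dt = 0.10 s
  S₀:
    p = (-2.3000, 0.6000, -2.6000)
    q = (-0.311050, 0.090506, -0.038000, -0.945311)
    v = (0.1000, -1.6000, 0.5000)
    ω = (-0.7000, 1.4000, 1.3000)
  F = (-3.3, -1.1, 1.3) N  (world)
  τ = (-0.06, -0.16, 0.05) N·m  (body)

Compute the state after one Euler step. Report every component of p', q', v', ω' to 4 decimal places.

a = F/m = (-1.1000, -0.3667, 0.4333)
p' = p + v·dt = (-2.2900, 0.4400, -2.5500)
new velocity v' = (-0.0100, -1.6367, 0.5433)
gyro term ω×Iω = (-0.1092, -0.0728, 0.0196)
angular accel α = (0.2460, -0.4844, 0.2533)
ω + α·dt = (-0.6754, 1.3516, 1.3253)
Hamilton product q⊗(0,ω) = (1.3454585, 1.4917704, 0.1085899, -0.3042566)
updated quaternion q' = (-0.2425, 0.1642, -0.0324, -0.9556)

p' = (-2.2900, 0.4400, -2.5500)
q' = (-0.2425, 0.1642, -0.0324, -0.9556)
v' = (-0.0100, -1.6367, 0.5433)
ω' = (-0.6754, 1.3516, 1.3253)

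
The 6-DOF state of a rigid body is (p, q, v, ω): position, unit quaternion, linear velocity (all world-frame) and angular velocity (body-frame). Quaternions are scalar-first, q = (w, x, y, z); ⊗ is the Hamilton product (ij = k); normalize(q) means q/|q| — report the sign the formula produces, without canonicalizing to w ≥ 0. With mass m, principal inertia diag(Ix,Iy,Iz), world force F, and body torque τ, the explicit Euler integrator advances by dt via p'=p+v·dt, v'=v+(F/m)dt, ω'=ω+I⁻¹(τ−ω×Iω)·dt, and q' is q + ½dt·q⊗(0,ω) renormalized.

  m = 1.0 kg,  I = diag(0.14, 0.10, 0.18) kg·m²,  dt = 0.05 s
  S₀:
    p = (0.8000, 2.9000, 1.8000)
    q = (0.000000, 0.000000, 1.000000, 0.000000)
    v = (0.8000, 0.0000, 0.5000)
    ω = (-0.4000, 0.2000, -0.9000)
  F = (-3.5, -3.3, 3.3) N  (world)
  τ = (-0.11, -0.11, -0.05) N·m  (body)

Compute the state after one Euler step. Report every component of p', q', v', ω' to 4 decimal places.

p' = (0.8400, 2.9000, 1.8250)
q' = (-0.0050, -0.0225, 0.9997, 0.0100)
v' = (0.6250, -0.1650, 0.6650)
ω' = (-0.4341, 0.1522, -0.9148)

precession coupling ω×(Iω) = (-0.0144, -0.0144, 0.0032)
(τ − ω×Iω)/I = (-0.6829, -0.9560, -0.2956)
ω' = ω + α·dt = (-0.4341, 0.1522, -0.9148)
Hamilton product q⊗(0,ω) = (-0.2000000, -0.9000000, 0.0000000, 0.4000000)
updated quaternion q' = (-0.0050, -0.0225, 0.9997, 0.0100)
new position p' = (0.8400, 2.9000, 1.8250)
new velocity v' = (0.6250, -0.1650, 0.6650)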